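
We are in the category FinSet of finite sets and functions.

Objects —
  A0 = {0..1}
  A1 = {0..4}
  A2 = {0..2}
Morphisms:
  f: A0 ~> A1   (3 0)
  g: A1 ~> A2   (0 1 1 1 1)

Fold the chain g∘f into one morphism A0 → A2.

Answer: (1 0)

Derivation:
  0 f~>3 g~>1
  1 f~>0 g~>0
composite: (1 0)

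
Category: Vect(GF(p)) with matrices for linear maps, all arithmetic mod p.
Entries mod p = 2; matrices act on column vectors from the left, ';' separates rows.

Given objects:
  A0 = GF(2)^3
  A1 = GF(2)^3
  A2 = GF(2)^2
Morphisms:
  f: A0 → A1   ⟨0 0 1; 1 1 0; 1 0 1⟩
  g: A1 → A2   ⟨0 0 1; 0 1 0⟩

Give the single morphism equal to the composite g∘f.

Answer: ⟨1 0 1; 1 1 0⟩

Trace:
  e0=(1,0,0) f→(0,1,1) g→(1,1)
  e1=(0,1,0) f→(0,1,0) g→(0,1)
  e2=(0,0,1) f→(1,0,1) g→(1,0)
result: ⟨1 0 1; 1 1 0⟩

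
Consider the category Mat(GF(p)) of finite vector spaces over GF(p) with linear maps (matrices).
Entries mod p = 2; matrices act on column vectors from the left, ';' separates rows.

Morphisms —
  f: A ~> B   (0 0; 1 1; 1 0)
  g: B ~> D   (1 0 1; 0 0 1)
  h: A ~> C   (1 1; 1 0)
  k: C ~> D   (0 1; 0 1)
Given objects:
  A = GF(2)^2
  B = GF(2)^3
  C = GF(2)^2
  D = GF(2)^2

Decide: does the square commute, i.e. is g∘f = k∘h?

Answer: COMMUTES

Derivation:
1) trace f;g:
  e0=[1,0] f~>[0,1,1] g~>[1,1]
  e1=[0,1] f~>[0,1,0] g~>[0,0]
  composite₁ = (1 0; 1 0)
2) trace h;k:
  e0=[1,0] h~>[1,1] k~>[1,1]
  e1=[0,1] h~>[1,0] k~>[0,0]
  composite₂ = (1 0; 1 0)
Equal? equal; square commutes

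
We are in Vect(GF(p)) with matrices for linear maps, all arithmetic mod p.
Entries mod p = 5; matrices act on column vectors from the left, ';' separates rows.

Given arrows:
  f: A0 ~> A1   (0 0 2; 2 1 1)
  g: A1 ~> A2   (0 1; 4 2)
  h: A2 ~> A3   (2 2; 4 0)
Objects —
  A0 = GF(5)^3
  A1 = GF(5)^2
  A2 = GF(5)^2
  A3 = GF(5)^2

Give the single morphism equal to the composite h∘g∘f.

Answer: (2 1 2; 3 4 4)

Work:
  e0=[1,0,0] f~>[0,2] g~>[2,4] h~>[2,3]
  e1=[0,1,0] f~>[0,1] g~>[1,2] h~>[1,4]
  e2=[0,0,1] f~>[2,1] g~>[1,0] h~>[2,4]
result: (2 1 2; 3 4 4)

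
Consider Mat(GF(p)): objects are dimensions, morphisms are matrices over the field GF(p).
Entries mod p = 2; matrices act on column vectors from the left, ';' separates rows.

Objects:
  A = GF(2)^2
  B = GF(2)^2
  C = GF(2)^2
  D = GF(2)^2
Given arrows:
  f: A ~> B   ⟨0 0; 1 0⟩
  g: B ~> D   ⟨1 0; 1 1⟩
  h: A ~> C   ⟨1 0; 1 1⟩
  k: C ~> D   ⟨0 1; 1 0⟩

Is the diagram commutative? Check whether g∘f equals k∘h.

Answer: DOES NOT COMMUTE

Derivation:
Along f;g (path 1):
  e0=[1,0] f~>[0,1] g~>[0,1]
  e1=[0,1] f~>[0,0] g~>[0,0]
  result₁ = ⟨0 0; 1 0⟩
Along h;k (path 2):
  e0=[1,0] h~>[1,1] k~>[1,1]
  e1=[0,1] h~>[0,1] k~>[1,0]
  result₂ = ⟨1 1; 1 0⟩
Equal? NO — does not commute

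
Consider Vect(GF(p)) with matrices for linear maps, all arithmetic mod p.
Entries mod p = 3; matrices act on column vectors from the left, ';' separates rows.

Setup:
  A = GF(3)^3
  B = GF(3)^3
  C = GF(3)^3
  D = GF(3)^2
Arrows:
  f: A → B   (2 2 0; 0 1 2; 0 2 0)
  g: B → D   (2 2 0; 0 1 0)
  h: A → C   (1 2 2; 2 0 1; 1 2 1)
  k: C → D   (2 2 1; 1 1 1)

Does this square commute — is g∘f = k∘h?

Answer: DOES NOT COMMUTE

Work:
1) trace f;g:
  e0=[1,0,0] f→[2,0,0] g→[1,0]
  e1=[0,1,0] f→[2,1,2] g→[0,1]
  e2=[0,0,1] f→[0,2,0] g→[1,2]
  result₁ = (1 0 1; 0 1 2)
2) trace h;k:
  e0=[1,0,0] h→[1,2,1] k→[1,1]
  e1=[0,1,0] h→[2,0,2] k→[0,1]
  e2=[0,0,1] h→[2,1,1] k→[1,1]
  result₂ = (1 0 1; 1 1 1)
Equal? distinct morphisms ✗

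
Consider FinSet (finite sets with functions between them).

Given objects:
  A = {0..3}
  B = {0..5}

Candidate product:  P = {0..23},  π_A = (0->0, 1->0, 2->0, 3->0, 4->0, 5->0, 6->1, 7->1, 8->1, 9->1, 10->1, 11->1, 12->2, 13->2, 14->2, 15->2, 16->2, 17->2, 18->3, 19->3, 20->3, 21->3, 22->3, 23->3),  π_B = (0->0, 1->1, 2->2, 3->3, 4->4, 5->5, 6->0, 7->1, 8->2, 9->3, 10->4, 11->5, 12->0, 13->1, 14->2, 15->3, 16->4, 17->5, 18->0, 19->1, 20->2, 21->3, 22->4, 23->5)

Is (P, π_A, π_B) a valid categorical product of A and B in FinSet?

Answer: VALID PRODUCT

Derivation:
|A|·|B| = 4·6 = 24;  |P| = 24
Check the pairing map k ↦ (π_A(k), π_B(k)):
  0 -> (0,0)
  1 -> (0,1)
  2 -> (0,2)
  3 -> (0,3)
  4 -> (0,4)
  5 -> (0,5)
  6 -> (1,0)
  7 -> (1,1)
  8 -> (1,2)
  9 -> (1,3)
  10 -> (1,4)
  11 -> (1,5)
  12 -> (2,0)
  13 -> (2,1)
  14 -> (2,2)
  15 -> (2,3)
  16 -> (2,4)
  17 -> (2,5)
  18 -> (3,0)
  19 -> (3,1)
  20 -> (3,2)
  21 -> (3,3)
  22 -> (3,4)
  23 -> (3,5)
distinct pairs in image: 24 / 24 needed
  → bijection onto A×B; projections well-typed.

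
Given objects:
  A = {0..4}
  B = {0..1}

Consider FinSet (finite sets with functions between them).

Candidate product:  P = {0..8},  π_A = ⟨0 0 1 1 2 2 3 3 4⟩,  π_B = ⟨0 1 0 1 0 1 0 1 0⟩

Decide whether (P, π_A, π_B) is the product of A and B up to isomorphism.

Answer: NOT A VALID PRODUCT — |P|=9 ≠ |A|·|B|=10

Trace:
|A|·|B| = 5·2 = 10;  |P| = 9
  → cardinalities differ; no bijection possible.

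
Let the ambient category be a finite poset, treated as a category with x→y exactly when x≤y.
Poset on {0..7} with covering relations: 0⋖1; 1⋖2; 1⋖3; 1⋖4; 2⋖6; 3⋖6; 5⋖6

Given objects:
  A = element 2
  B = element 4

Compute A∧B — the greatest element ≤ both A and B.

Lower bounds of A=2 and B=4: {0,1}
  0 ⊑ 1
  1 ⊑ 1
glb = 1

Answer: A∧B = 1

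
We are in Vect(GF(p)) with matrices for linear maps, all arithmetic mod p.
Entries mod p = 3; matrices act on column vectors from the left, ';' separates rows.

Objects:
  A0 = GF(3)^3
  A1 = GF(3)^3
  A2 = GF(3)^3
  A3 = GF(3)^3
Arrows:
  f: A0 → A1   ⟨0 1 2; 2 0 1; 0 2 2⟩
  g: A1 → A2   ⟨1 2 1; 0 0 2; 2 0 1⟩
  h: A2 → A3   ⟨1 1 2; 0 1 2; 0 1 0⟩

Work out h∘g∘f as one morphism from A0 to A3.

Answer: ⟨1 0 1; 0 0 1; 0 1 1⟩

Trace:
  e0=[1,0,0] f→[0,2,0] g→[1,0,0] h→[1,0,0]
  e1=[0,1,0] f→[1,0,2] g→[0,1,1] h→[0,0,1]
  e2=[0,0,1] f→[2,1,2] g→[0,1,0] h→[1,1,1]
⟦path⟧: ⟨1 0 1; 0 0 1; 0 1 1⟩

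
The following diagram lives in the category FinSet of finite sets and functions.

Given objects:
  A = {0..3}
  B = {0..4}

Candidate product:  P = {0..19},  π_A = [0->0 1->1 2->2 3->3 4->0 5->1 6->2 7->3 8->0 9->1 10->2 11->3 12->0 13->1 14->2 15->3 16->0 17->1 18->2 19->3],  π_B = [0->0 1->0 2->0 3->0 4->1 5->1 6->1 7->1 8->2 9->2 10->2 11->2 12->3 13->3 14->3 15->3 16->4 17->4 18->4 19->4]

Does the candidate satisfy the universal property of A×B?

|A|·|B| = 4·5 = 20;  |P| = 20
Check the pairing map k ↦ (π_A(k), π_B(k)):
  0 -> (0,0)
  1 -> (1,0)
  2 -> (2,0)
  3 -> (3,0)
  4 -> (0,1)
  5 -> (1,1)
  6 -> (2,1)
  7 -> (3,1)
  8 -> (0,2)
  9 -> (1,2)
  10 -> (2,2)
  11 -> (3,2)
  12 -> (0,3)
  13 -> (1,3)
  14 -> (2,3)
  15 -> (3,3)
  16 -> (0,4)
  17 -> (1,4)
  18 -> (2,4)
  19 -> (3,4)
distinct pairs in image: 20 / 20 needed
  → bijection onto A×B; projections well-typed.

Answer: VALID PRODUCT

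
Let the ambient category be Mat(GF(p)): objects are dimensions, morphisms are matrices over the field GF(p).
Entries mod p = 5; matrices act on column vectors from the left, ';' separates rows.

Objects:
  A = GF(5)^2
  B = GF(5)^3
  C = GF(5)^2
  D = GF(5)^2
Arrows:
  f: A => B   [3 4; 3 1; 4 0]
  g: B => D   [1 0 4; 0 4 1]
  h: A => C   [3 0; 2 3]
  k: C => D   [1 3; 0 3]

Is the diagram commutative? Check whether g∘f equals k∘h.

Answer: COMMUTES

Trace:
Path 1 = f;g:
  e0=(1,0) f=>(3,3,4) g=>(4,1)
  e1=(0,1) f=>(4,1,0) g=>(4,4)
  composite₁ = [4 4; 1 4]
Path 2 = h;k:
  e0=(1,0) h=>(3,2) k=>(4,1)
  e1=(0,1) h=>(0,3) k=>(4,4)
  composite₂ = [4 4; 1 4]
Equal? YES — commutes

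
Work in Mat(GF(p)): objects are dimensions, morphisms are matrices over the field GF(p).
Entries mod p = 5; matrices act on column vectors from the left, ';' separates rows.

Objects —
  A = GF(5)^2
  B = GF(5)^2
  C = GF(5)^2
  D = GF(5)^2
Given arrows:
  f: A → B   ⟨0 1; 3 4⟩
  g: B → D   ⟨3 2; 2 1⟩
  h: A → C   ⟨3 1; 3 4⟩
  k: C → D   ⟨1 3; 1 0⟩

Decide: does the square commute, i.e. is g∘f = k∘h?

Path 1 = f;g:
  e0=⟨1,0⟩ f→⟨0,3⟩ g→⟨1,3⟩
  e1=⟨0,1⟩ f→⟨1,4⟩ g→⟨1,1⟩
  composite₁ = ⟨1 1; 3 1⟩
Path 2 = h;k:
  e0=⟨1,0⟩ h→⟨3,3⟩ k→⟨2,3⟩
  e1=⟨0,1⟩ h→⟨1,4⟩ k→⟨3,1⟩
  composite₂ = ⟨2 3; 3 1⟩
Equal? NO — does not commute

Answer: DOES NOT COMMUTE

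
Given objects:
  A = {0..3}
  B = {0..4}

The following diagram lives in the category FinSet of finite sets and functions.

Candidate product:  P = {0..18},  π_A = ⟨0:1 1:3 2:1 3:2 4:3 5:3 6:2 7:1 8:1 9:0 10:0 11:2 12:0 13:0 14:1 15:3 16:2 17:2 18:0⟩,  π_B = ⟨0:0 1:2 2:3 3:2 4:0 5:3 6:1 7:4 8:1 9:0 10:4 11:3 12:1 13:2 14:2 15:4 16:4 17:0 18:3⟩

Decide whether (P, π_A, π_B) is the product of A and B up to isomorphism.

|A|·|B| = 4·5 = 20;  |P| = 19
  → cardinalities differ; no bijection possible.

Answer: NOT A VALID PRODUCT — |P|=19 ≠ |A|·|B|=20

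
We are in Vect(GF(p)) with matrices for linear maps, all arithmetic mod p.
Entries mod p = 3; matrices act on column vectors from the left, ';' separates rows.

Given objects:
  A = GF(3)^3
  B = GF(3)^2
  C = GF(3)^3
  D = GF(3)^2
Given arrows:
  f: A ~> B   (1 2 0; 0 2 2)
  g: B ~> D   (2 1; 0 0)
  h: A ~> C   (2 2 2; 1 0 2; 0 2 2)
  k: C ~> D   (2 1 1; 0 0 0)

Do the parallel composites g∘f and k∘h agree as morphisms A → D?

Path 1 = f;g:
  e0=[1,0,0] f~>[1,0] g~>[2,0]
  e1=[0,1,0] f~>[2,2] g~>[0,0]
  e2=[0,0,1] f~>[0,2] g~>[2,0]
  composite₁ = (2 0 2; 0 0 0)
Path 2 = h;k:
  e0=[1,0,0] h~>[2,1,0] k~>[2,0]
  e1=[0,1,0] h~>[2,0,2] k~>[0,0]
  e2=[0,0,1] h~>[2,2,2] k~>[2,0]
  composite₂ = (2 0 2; 0 0 0)
Equal? equal; square commutes

Answer: COMMUTES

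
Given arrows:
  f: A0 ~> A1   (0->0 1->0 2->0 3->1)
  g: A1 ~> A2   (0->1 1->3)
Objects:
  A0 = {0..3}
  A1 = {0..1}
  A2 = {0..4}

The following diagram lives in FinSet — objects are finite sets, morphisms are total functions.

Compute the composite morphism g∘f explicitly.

Answer: (0->1 1->1 2->1 3->3)

Trace:
  0 f~>0 g~>1
  1 f~>0 g~>1
  2 f~>0 g~>1
  3 f~>1 g~>3
composite: (0->1 1->1 2->1 3->3)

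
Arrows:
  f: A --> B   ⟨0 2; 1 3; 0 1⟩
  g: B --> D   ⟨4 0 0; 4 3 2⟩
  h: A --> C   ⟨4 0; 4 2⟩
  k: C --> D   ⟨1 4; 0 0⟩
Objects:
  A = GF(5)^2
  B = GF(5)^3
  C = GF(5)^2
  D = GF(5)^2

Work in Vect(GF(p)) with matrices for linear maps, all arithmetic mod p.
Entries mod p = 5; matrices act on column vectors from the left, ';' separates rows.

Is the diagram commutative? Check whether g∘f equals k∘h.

Answer: DOES NOT COMMUTE

Derivation:
Along f;g (path 1):
  e0=(1,0) f-->(0,1,0) g-->(0,3)
  e1=(0,1) f-->(2,3,1) g-->(3,4)
  ⟦path⟧₁ = ⟨0 3; 3 4⟩
Along h;k (path 2):
  e0=(1,0) h-->(4,4) k-->(0,0)
  e1=(0,1) h-->(0,2) k-->(3,0)
  ⟦path⟧₂ = ⟨0 3; 0 0⟩
Equal? NO — does not commute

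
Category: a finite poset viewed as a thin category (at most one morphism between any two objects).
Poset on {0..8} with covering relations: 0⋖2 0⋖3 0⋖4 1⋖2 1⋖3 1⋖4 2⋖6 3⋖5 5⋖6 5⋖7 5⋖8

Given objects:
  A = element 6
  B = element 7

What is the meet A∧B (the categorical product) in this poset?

Answer: A∧B = 5

Derivation:
Common predecessors of 6,7: {0,1,3,5}
  0 ≤ 5
  1 ≤ 5
  3 ≤ 5
  5 ≤ 5
glb = 5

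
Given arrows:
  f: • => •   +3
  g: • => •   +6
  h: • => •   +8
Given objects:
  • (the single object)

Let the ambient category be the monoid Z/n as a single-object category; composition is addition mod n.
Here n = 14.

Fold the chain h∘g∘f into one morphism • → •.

Answer: +3

Work:
  0 +3≡3 +6≡9 +8≡3  (mod 14)
⟦path⟧: +3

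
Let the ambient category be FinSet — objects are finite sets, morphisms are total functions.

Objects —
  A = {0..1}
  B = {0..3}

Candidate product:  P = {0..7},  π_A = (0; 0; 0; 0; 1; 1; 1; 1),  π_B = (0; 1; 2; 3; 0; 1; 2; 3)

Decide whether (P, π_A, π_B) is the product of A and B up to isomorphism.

Answer: VALID PRODUCT

Trace:
|A|·|B| = 2·4 = 8;  |P| = 8
Check the pairing map k ↦ (π_A(k), π_B(k)):
  0 ↦ (0,0)
  1 ↦ (0,1)
  2 ↦ (0,2)
  3 ↦ (0,3)
  4 ↦ (1,0)
  5 ↦ (1,1)
  6 ↦ (1,2)
  7 ↦ (1,3)
distinct pairs in image: 8 / 8 needed
  → bijection onto A×B; projections well-typed.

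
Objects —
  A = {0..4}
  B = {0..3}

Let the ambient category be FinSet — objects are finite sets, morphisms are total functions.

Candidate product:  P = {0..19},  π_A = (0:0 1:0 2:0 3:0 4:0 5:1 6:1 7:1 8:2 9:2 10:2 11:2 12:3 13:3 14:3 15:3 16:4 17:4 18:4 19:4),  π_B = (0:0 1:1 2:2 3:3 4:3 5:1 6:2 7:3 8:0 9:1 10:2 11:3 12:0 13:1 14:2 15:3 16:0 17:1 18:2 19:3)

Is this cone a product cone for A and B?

|A|·|B| = 5·4 = 20;  |P| = 20
Check the pairing map k ↦ (π_A(k), π_B(k)):
  0 : (0,0)
  1 : (0,1)
  2 : (0,2)
  3 : (0,3)
  4 : (0,3)  ✗ repeats pair of k=3
  5 : (1,1)
  6 : (1,2)
  7 : (1,3)
  8 : (2,0)
  9 : (2,1)
  10 : (2,2)
  11 : (2,3)
  12 : (3,0)
  13 : (3,1)
  14 : (3,2)
  15 : (3,3)
  16 : (4,0)
  17 : (4,1)
  18 : (4,2)
  19 : (4,3)
distinct pairs in image: 19 / 20 needed
  → (0,3) hit at k=3 and k=4

Answer: NOT A VALID PRODUCT — duplicate pair at indices 3,4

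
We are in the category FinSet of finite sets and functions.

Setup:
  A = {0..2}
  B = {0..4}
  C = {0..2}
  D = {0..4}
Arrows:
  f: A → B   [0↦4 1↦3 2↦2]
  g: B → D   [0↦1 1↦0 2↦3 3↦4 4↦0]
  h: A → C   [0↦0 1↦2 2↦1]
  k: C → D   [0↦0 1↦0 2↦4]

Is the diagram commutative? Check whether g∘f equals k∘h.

Answer: DOES NOT COMMUTE

Work:
Path 1 = f;g:
  0 f→4 g→0
  1 f→3 g→4
  2 f→2 g→3
  result₁ = [0↦0 1↦4 2↦3]
Path 2 = h;k:
  0 h→0 k→0
  1 h→2 k→4
  2 h→1 k→0
  result₂ = [0↦0 1↦4 2↦0]
Equal? differ; not commutative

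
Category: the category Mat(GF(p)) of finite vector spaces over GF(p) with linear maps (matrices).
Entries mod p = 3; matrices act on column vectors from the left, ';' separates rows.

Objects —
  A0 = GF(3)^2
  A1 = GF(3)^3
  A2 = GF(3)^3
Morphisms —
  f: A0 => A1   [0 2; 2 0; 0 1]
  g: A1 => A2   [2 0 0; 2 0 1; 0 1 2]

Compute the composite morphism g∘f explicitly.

  e0=(1,0) f=>(0,2,0) g=>(0,0,2)
  e1=(0,1) f=>(2,0,1) g=>(1,2,2)
composite: [0 1; 0 2; 2 2]

Answer: [0 1; 0 2; 2 2]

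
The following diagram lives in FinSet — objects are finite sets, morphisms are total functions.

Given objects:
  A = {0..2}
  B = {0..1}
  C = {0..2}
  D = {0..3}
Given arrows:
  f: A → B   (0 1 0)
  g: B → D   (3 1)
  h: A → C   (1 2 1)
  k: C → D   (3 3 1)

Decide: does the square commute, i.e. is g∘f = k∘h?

Along f;g (path 1):
  0 f→0 g→3
  1 f→1 g→1
  2 f→0 g→3
  composite₁ = (3 1 3)
Along h;k (path 2):
  0 h→1 k→3
  1 h→2 k→1
  2 h→1 k→3
  composite₂ = (3 1 3)
Equal? YES — commutes

Answer: COMMUTES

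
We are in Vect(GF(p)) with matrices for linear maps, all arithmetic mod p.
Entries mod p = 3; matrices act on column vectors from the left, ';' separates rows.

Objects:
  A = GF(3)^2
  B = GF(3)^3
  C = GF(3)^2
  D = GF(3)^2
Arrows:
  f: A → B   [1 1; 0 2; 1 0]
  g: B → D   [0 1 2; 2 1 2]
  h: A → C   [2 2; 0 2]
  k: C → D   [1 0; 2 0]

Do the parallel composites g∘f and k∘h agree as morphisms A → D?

Answer: COMMUTES

Trace:
Along f;g (path 1):
  e0=⟨1,0⟩ f→⟨1,0,1⟩ g→⟨2,1⟩
  e1=⟨0,1⟩ f→⟨1,2,0⟩ g→⟨2,1⟩
  composite₁ = [2 2; 1 1]
Along h;k (path 2):
  e0=⟨1,0⟩ h→⟨2,0⟩ k→⟨2,1⟩
  e1=⟨0,1⟩ h→⟨2,2⟩ k→⟨2,1⟩
  composite₂ = [2 2; 1 1]
Equal? equal; square commutes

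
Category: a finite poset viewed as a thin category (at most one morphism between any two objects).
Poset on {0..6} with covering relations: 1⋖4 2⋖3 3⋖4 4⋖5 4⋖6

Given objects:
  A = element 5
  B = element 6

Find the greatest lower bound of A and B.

Answer: A∧B = 4

Trace:
{x : x≤A ∧ x≤B} = {1,2,3,4}  (A=5, B=6)
  1 ≤ 4
  2 ≤ 4
  3 ≤ 4
  4 ≤ 4
glb = 4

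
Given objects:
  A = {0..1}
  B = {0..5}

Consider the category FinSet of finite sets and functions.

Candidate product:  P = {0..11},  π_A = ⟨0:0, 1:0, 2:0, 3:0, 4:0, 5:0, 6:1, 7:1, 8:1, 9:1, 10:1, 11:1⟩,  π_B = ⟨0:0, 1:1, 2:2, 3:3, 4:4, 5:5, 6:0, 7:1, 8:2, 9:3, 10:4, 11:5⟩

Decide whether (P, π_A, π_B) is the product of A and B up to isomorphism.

|A|·|B| = 2·6 = 12;  |P| = 12
Check the pairing map k ↦ (π_A(k), π_B(k)):
  0 : (0,0)
  1 : (0,1)
  2 : (0,2)
  3 : (0,3)
  4 : (0,4)
  5 : (0,5)
  6 : (1,0)
  7 : (1,1)
  8 : (1,2)
  9 : (1,3)
  10 : (1,4)
  11 : (1,5)
distinct pairs in image: 12 / 12 needed
  → bijection onto A×B; projections well-typed.

Answer: VALID PRODUCT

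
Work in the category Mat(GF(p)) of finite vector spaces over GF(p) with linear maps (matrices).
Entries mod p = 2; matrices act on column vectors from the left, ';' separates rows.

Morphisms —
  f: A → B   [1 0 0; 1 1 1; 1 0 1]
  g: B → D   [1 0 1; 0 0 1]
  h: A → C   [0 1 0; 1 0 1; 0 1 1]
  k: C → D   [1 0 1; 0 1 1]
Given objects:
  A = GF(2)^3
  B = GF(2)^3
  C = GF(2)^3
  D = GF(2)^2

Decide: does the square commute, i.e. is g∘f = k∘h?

Answer: DOES NOT COMMUTE

Work:
Along f;g (path 1):
  e0=⟨1,0,0⟩ f→⟨1,1,1⟩ g→⟨0,1⟩
  e1=⟨0,1,0⟩ f→⟨0,1,0⟩ g→⟨0,0⟩
  e2=⟨0,0,1⟩ f→⟨0,1,1⟩ g→⟨1,1⟩
  result₁ = [0 0 1; 1 0 1]
Along h;k (path 2):
  e0=⟨1,0,0⟩ h→⟨0,1,0⟩ k→⟨0,1⟩
  e1=⟨0,1,0⟩ h→⟨1,0,1⟩ k→⟨0,1⟩
  e2=⟨0,0,1⟩ h→⟨0,1,1⟩ k→⟨1,0⟩
  result₂ = [0 0 1; 1 1 0]
Equal? NO — does not commute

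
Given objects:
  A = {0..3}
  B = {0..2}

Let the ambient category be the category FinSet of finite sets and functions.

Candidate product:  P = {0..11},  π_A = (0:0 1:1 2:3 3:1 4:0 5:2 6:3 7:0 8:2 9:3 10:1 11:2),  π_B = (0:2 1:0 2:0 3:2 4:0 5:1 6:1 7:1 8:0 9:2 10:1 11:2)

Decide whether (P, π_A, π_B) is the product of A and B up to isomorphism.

Answer: VALID PRODUCT

Trace:
|A|·|B| = 4·3 = 12;  |P| = 12
Check the pairing map k ↦ (π_A(k), π_B(k)):
  0 : (0,2)
  1 : (1,0)
  2 : (3,0)
  3 : (1,2)
  4 : (0,0)
  5 : (2,1)
  6 : (3,1)
  7 : (0,1)
  8 : (2,0)
  9 : (3,2)
  10 : (1,1)
  11 : (2,2)
distinct pairs in image: 12 / 12 needed
  → bijection onto A×B; projections well-typed.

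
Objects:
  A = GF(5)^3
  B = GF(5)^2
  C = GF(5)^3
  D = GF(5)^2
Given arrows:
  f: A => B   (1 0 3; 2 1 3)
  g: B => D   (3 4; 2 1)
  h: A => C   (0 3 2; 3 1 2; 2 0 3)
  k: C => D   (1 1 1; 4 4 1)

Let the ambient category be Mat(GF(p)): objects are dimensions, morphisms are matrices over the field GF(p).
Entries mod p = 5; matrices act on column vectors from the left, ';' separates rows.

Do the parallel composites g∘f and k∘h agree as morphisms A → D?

Answer: DOES NOT COMMUTE

Trace:
1) trace f;g:
  e0=⟨1,0,0⟩ f=>⟨1,2⟩ g=>⟨1,4⟩
  e1=⟨0,1,0⟩ f=>⟨0,1⟩ g=>⟨4,1⟩
  e2=⟨0,0,1⟩ f=>⟨3,3⟩ g=>⟨1,4⟩
  composite₁ = (1 4 1; 4 1 4)
2) trace h;k:
  e0=⟨1,0,0⟩ h=>⟨0,3,2⟩ k=>⟨0,4⟩
  e1=⟨0,1,0⟩ h=>⟨3,1,0⟩ k=>⟨4,1⟩
  e2=⟨0,0,1⟩ h=>⟨2,2,3⟩ k=>⟨2,4⟩
  composite₂ = (0 4 2; 4 1 4)
Equal? NO — does not commute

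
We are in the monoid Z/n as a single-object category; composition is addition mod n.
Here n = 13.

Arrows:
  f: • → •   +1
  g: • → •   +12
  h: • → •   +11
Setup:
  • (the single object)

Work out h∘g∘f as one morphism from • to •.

  0 +1≡1 +12≡0 +11≡11  (mod 13)
⟦path⟧: +11

Answer: +11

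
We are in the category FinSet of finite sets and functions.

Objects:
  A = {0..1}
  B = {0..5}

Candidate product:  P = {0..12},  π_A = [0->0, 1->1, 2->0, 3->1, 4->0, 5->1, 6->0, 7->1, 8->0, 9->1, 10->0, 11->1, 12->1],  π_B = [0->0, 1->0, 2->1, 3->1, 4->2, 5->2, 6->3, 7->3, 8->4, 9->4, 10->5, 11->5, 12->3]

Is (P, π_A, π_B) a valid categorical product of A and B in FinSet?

|A|·|B| = 2·6 = 12;  |P| = 13
  → cardinalities differ; no bijection possible.

Answer: NOT A VALID PRODUCT — |P|=13 ≠ |A|·|B|=12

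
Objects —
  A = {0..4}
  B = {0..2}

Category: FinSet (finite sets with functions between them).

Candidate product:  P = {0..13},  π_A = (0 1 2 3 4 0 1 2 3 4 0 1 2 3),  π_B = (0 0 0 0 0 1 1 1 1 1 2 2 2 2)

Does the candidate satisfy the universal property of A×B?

|A|·|B| = 5·3 = 15;  |P| = 14
  → cardinalities differ; no bijection possible.

Answer: NOT A VALID PRODUCT — |P|=14 ≠ |A|·|B|=15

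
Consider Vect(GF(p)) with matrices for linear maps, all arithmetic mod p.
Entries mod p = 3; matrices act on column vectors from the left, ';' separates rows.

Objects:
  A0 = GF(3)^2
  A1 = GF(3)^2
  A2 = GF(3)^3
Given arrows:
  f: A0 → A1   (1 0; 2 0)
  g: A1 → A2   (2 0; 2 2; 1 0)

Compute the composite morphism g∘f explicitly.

  e0=(1,0) f→(1,2) g→(2,0,1)
  e1=(0,1) f→(0,0) g→(0,0,0)
⟦path⟧: (2 0; 0 0; 1 0)

Answer: (2 0; 0 0; 1 0)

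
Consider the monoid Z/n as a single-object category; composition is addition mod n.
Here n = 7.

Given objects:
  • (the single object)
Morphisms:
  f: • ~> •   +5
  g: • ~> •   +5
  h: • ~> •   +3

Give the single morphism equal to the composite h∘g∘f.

  0 +5≡5 +5≡3 +3≡6  (mod 7)
result: +6

Answer: +6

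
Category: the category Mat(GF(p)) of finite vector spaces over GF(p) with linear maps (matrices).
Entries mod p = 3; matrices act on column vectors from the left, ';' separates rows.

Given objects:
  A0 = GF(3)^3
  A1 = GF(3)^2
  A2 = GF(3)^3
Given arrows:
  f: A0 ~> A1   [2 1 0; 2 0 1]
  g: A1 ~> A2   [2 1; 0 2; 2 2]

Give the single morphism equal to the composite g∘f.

  e0=(1,0,0) f~>(2,2) g~>(0,1,2)
  e1=(0,1,0) f~>(1,0) g~>(2,0,2)
  e2=(0,0,1) f~>(0,1) g~>(1,2,2)
composite: [0 2 1; 1 0 2; 2 2 2]

Answer: [0 2 1; 1 0 2; 2 2 2]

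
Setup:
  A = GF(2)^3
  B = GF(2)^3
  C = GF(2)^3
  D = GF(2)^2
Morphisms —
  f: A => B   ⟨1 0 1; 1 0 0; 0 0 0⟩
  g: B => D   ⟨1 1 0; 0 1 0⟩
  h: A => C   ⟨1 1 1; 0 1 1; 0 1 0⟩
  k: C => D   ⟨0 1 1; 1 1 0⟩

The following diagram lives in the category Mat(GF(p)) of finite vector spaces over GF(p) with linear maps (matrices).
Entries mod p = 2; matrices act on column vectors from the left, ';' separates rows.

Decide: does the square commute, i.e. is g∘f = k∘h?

1) trace f;g:
  e0=⟨1,0,0⟩ f=>⟨1,1,0⟩ g=>⟨0,1⟩
  e1=⟨0,1,0⟩ f=>⟨0,0,0⟩ g=>⟨0,0⟩
  e2=⟨0,0,1⟩ f=>⟨1,0,0⟩ g=>⟨1,0⟩
  composite₁ = ⟨0 0 1; 1 0 0⟩
2) trace h;k:
  e0=⟨1,0,0⟩ h=>⟨1,0,0⟩ k=>⟨0,1⟩
  e1=⟨0,1,0⟩ h=>⟨1,1,1⟩ k=>⟨0,0⟩
  e2=⟨0,0,1⟩ h=>⟨1,1,0⟩ k=>⟨1,0⟩
  composite₂ = ⟨0 0 1; 1 0 0⟩
Equal? equal; square commutes

Answer: COMMUTES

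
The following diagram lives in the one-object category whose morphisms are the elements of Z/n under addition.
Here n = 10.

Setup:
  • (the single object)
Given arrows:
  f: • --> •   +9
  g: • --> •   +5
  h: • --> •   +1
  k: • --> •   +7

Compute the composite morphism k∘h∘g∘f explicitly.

  0 +9≡9 +5≡4 +1≡5 +7≡2  (mod 10)
composite: +2

Answer: +2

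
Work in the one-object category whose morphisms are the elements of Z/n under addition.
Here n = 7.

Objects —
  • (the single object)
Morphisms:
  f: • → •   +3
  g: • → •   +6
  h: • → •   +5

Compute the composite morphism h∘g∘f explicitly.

Answer: +0

Work:
  0 +3≡3 +6≡2 +5≡0  (mod 7)
⟦path⟧: +0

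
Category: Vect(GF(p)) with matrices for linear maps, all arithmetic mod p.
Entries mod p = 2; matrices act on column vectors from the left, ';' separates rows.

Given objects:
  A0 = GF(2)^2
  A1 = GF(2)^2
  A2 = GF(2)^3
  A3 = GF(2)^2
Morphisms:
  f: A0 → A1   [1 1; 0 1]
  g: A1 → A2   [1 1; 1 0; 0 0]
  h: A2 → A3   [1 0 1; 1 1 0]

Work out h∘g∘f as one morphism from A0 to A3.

  e0=(1,0) f→(1,0) g→(1,1,0) h→(1,0)
  e1=(0,1) f→(1,1) g→(0,1,0) h→(0,1)
⟦path⟧: [1 0; 0 1]

Answer: [1 0; 0 1]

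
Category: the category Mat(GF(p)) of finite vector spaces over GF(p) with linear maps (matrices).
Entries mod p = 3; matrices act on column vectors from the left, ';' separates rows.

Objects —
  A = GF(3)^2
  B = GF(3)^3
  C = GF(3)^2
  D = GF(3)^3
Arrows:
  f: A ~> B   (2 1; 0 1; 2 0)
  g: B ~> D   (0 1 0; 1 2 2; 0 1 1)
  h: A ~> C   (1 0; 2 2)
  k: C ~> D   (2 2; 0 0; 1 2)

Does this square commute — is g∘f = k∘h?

Answer: COMMUTES

Trace:
1) trace f;g:
  e0=[1,0] f~>[2,0,2] g~>[0,0,2]
  e1=[0,1] f~>[1,1,0] g~>[1,0,1]
  composite₁ = (0 1; 0 0; 2 1)
2) trace h;k:
  e0=[1,0] h~>[1,2] k~>[0,0,2]
  e1=[0,1] h~>[0,2] k~>[1,0,1]
  composite₂ = (0 1; 0 0; 2 1)
Equal? same morphism ✓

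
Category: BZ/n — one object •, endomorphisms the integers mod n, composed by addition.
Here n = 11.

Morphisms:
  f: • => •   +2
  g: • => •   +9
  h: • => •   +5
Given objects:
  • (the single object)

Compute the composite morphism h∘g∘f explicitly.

Answer: +5

Trace:
  0 +2≡2 +9≡0 +5≡5  (mod 11)
composite: +5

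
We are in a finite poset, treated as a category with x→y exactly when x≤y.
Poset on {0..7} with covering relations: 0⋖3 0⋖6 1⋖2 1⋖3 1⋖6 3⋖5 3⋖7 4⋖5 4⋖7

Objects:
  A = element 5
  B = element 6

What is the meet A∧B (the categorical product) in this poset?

Lower bounds of A=5 and B=6: {0,1}
  maximal lower bounds 0 and 1 are incomparable: neither 0<=1 nor 1<=0
→ no greatest lower bound exists

Answer: NO MEET EXISTS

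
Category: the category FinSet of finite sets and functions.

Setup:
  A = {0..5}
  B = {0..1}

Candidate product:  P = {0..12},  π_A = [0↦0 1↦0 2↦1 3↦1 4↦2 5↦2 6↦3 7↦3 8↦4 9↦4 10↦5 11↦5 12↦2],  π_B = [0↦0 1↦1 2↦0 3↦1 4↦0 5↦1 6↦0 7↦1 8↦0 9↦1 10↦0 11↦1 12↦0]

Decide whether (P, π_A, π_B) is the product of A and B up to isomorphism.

Answer: NOT A VALID PRODUCT — |P|=13 ≠ |A|·|B|=12

Trace:
|A|·|B| = 6·2 = 12;  |P| = 13
  → cardinalities differ; no bijection possible.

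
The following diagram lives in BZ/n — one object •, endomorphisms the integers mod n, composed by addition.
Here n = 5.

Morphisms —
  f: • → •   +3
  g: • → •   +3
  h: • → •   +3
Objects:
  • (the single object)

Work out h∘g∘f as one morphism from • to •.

Answer: +4

Trace:
  0 +3≡3 +3≡1 +3≡4  (mod 5)
composite: +4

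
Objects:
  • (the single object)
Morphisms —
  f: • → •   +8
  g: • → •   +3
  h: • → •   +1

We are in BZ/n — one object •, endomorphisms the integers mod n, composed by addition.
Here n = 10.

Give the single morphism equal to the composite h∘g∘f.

Answer: +2

Trace:
  0 +8≡8 +3≡1 +1≡2  (mod 10)
result: +2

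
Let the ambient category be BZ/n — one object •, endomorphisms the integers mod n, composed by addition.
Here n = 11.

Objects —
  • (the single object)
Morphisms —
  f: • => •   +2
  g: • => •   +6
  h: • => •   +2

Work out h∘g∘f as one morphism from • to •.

  0 +2≡2 +6≡8 +2≡10  (mod 11)
result: +10

Answer: +10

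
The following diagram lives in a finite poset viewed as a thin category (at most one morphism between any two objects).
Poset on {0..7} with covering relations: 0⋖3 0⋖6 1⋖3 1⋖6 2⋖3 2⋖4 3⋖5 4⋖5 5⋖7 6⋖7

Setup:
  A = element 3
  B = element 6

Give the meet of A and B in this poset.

{x : x≤A ∧ x≤B} = {0,1}  (A=3, B=6)
  maximal lower bounds 0 and 1 are incomparable: neither 0≤1 nor 1≤0
→ no greatest lower bound exists

Answer: NO MEET EXISTS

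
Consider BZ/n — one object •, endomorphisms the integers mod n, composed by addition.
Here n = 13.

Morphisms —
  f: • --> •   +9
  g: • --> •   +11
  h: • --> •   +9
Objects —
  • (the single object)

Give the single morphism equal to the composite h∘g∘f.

Answer: +3

Work:
  0 +9≡9 +11≡7 +9≡3  (mod 13)
result: +3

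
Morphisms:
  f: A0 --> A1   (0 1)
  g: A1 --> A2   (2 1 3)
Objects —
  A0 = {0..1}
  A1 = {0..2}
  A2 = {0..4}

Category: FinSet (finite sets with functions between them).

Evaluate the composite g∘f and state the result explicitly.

  0 f-->0 g-->2
  1 f-->1 g-->1
⟦path⟧: (2 1)

Answer: (2 1)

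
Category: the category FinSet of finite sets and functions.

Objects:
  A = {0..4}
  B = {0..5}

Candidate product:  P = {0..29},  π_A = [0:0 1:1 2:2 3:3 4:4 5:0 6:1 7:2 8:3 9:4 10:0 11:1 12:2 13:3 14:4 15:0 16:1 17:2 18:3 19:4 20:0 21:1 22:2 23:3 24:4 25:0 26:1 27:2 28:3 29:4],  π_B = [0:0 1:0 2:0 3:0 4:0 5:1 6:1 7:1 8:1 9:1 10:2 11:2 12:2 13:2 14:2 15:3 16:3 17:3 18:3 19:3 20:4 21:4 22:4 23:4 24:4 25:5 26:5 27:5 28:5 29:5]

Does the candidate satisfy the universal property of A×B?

Answer: VALID PRODUCT

Trace:
|A|·|B| = 5·6 = 30;  |P| = 30
Check the pairing map k ↦ (π_A(k), π_B(k)):
  0 : (0,0)
  1 : (1,0)
  2 : (2,0)
  3 : (3,0)
  4 : (4,0)
  5 : (0,1)
  6 : (1,1)
  7 : (2,1)
  8 : (3,1)
  9 : (4,1)
  10 : (0,2)
  11 : (1,2)
  12 : (2,2)
  13 : (3,2)
  14 : (4,2)
  15 : (0,3)
  16 : (1,3)
  17 : (2,3)
  18 : (3,3)
  19 : (4,3)
  20 : (0,4)
  21 : (1,4)
  22 : (2,4)
  23 : (3,4)
  24 : (4,4)
  25 : (0,5)
  26 : (1,5)
  27 : (2,5)
  28 : (3,5)
  29 : (4,5)
distinct pairs in image: 30 / 30 needed
  → bijection onto A×B; projections well-typed.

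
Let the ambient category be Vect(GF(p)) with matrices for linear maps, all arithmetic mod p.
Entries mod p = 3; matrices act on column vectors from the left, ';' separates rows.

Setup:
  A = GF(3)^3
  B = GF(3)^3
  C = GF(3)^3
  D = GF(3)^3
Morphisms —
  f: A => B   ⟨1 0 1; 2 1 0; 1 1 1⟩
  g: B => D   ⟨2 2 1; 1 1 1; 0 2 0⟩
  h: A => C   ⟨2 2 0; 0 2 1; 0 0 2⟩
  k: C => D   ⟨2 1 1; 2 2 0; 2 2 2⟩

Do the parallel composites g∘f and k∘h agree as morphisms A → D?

Along f;g (path 1):
  e0=[1,0,0] f=>[1,2,1] g=>[1,1,1]
  e1=[0,1,0] f=>[0,1,1] g=>[0,2,2]
  e2=[0,0,1] f=>[1,0,1] g=>[0,2,0]
  ⟦path⟧₁ = ⟨1 0 0; 1 2 2; 1 2 0⟩
Along h;k (path 2):
  e0=[1,0,0] h=>[2,0,0] k=>[1,1,1]
  e1=[0,1,0] h=>[2,2,0] k=>[0,2,2]
  e2=[0,0,1] h=>[0,1,2] k=>[0,2,0]
  ⟦path⟧₂ = ⟨1 0 0; 1 2 2; 1 2 0⟩
Equal? equal; square commutes

Answer: COMMUTES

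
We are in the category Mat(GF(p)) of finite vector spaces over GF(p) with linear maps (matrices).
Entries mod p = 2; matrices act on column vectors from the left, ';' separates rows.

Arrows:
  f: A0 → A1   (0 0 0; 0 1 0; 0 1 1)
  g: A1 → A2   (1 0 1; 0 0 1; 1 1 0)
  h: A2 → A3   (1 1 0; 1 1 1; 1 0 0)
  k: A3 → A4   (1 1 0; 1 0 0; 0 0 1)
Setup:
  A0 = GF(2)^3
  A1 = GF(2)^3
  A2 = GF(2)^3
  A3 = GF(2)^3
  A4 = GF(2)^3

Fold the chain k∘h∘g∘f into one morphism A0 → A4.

Answer: (0 1 0; 0 0 0; 0 1 1)

Trace:
  e0=[1,0,0] f→[0,0,0] g→[0,0,0] h→[0,0,0] k→[0,0,0]
  e1=[0,1,0] f→[0,1,1] g→[1,1,1] h→[0,1,1] k→[1,0,1]
  e2=[0,0,1] f→[0,0,1] g→[1,1,0] h→[0,0,1] k→[0,0,1]
result: (0 1 0; 0 0 0; 0 1 1)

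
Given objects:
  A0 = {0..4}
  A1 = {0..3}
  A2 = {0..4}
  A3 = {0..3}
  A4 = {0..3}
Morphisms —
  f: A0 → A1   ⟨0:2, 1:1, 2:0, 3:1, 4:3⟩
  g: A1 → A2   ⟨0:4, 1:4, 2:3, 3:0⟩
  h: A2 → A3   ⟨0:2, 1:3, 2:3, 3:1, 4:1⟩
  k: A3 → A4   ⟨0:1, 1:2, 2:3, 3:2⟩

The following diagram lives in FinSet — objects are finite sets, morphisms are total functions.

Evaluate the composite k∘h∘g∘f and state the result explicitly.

Answer: ⟨0:2, 1:2, 2:2, 3:2, 4:3⟩

Derivation:
  0 f→2 g→3 h→1 k→2
  1 f→1 g→4 h→1 k→2
  2 f→0 g→4 h→1 k→2
  3 f→1 g→4 h→1 k→2
  4 f→3 g→0 h→2 k→3
result: ⟨0:2, 1:2, 2:2, 3:2, 4:3⟩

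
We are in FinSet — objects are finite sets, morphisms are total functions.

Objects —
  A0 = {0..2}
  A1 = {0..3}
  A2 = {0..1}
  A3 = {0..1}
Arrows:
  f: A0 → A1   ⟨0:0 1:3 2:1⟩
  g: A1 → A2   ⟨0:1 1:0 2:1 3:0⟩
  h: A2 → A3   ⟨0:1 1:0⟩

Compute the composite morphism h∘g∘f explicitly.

Answer: ⟨0:0 1:1 2:1⟩

Trace:
  0 f→0 g→1 h→0
  1 f→3 g→0 h→1
  2 f→1 g→0 h→1
⟦path⟧: ⟨0:0 1:1 2:1⟩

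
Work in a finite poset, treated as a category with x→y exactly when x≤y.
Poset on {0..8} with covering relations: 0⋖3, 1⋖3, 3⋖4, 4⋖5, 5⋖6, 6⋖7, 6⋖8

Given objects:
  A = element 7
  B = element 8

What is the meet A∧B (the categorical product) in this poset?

Common predecessors of 7,8: {0,1,3,4,5,6}
  0 ⊑ 6
  1 ⊑ 6
  3 ⊑ 6
  4 ⊑ 6
  5 ⊑ 6
  6 ⊑ 6
glb = 6

Answer: A∧B = 6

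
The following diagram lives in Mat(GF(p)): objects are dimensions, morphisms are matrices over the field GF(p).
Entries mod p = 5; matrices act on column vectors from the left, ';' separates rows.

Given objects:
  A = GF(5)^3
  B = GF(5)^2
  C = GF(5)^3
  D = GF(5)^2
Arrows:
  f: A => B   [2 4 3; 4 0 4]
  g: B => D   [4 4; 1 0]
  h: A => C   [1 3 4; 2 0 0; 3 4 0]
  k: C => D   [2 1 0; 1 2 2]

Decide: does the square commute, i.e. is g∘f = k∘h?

Along f;g (path 1):
  e0=⟨1,0,0⟩ f=>⟨2,4⟩ g=>⟨4,2⟩
  e1=⟨0,1,0⟩ f=>⟨4,0⟩ g=>⟨1,4⟩
  e2=⟨0,0,1⟩ f=>⟨3,4⟩ g=>⟨3,3⟩
  composite₁ = [4 1 3; 2 4 3]
Along h;k (path 2):
  e0=⟨1,0,0⟩ h=>⟨1,2,3⟩ k=>⟨4,1⟩
  e1=⟨0,1,0⟩ h=>⟨3,0,4⟩ k=>⟨1,1⟩
  e2=⟨0,0,1⟩ h=>⟨4,0,0⟩ k=>⟨3,4⟩
  composite₂ = [4 1 3; 1 1 4]
Equal? distinct morphisms ✗

Answer: DOES NOT COMMUTE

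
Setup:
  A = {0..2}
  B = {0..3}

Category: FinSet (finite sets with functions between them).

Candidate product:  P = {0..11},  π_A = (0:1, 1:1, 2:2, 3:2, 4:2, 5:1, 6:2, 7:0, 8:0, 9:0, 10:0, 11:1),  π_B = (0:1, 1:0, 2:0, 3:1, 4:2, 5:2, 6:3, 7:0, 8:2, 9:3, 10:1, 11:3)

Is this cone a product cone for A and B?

Answer: VALID PRODUCT

Work:
|A|·|B| = 3·4 = 12;  |P| = 12
Check the pairing map k ↦ (π_A(k), π_B(k)):
  0 : (1,1)
  1 : (1,0)
  2 : (2,0)
  3 : (2,1)
  4 : (2,2)
  5 : (1,2)
  6 : (2,3)
  7 : (0,0)
  8 : (0,2)
  9 : (0,3)
  10 : (0,1)
  11 : (1,3)
distinct pairs in image: 12 / 12 needed
  → bijection onto A×B; projections well-typed.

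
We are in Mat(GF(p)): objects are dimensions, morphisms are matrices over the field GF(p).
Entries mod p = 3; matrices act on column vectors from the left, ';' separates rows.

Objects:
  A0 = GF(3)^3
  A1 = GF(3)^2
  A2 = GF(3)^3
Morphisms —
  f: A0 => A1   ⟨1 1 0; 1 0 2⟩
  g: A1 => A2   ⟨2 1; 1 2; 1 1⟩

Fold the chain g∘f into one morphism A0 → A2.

Answer: ⟨0 2 2; 0 1 1; 2 1 2⟩

Work:
  e0=(1,0,0) f=>(1,1) g=>(0,0,2)
  e1=(0,1,0) f=>(1,0) g=>(2,1,1)
  e2=(0,0,1) f=>(0,2) g=>(2,1,2)
result: ⟨0 2 2; 0 1 1; 2 1 2⟩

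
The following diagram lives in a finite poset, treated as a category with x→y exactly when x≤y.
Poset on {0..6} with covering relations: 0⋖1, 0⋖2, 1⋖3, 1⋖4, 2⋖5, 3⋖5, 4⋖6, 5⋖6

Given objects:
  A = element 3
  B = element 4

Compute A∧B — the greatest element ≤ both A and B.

Lower bounds of A=3 and B=4: {0,1}
  0 ≤ 1
  1 ≤ 1
glb = 1

Answer: A∧B = 1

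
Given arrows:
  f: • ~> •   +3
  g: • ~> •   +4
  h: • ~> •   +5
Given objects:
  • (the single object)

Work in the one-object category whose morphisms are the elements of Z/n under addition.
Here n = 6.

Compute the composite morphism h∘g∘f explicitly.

  0 +3≡3 +4≡1 +5≡0  (mod 6)
⟦path⟧: +0

Answer: +0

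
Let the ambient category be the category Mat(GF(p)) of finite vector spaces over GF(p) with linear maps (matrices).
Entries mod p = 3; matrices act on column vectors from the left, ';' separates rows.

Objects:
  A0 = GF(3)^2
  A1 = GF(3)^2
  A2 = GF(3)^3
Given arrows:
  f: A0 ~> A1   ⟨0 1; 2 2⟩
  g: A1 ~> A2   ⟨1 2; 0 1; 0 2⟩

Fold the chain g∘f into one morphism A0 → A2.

  e0=(1,0) f~>(0,2) g~>(1,2,1)
  e1=(0,1) f~>(1,2) g~>(2,2,1)
⟦path⟧: ⟨1 2; 2 2; 1 1⟩

Answer: ⟨1 2; 2 2; 1 1⟩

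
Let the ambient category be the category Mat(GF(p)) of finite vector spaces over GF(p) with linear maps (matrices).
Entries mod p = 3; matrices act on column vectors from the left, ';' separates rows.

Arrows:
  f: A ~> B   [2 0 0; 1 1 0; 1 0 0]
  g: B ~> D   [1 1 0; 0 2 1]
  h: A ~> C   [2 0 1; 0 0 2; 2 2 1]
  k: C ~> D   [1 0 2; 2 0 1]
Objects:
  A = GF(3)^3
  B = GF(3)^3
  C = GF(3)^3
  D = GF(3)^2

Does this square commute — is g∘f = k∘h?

Path 1 = f;g:
  e0=⟨1,0,0⟩ f~>⟨2,1,1⟩ g~>⟨0,0⟩
  e1=⟨0,1,0⟩ f~>⟨0,1,0⟩ g~>⟨1,2⟩
  e2=⟨0,0,1⟩ f~>⟨0,0,0⟩ g~>⟨0,0⟩
  ⟦path⟧₁ = [0 1 0; 0 2 0]
Path 2 = h;k:
  e0=⟨1,0,0⟩ h~>⟨2,0,2⟩ k~>⟨0,0⟩
  e1=⟨0,1,0⟩ h~>⟨0,0,2⟩ k~>⟨1,2⟩
  e2=⟨0,0,1⟩ h~>⟨1,2,1⟩ k~>⟨0,0⟩
  ⟦path⟧₂ = [0 1 0; 0 2 0]
Equal? same morphism ✓

Answer: COMMUTES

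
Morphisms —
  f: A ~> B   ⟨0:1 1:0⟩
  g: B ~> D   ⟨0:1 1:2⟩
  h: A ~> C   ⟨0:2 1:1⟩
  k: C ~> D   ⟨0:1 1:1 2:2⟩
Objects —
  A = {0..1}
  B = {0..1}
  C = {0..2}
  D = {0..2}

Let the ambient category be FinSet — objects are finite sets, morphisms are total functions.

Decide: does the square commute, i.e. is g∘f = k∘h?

Answer: COMMUTES

Work:
1) trace f;g:
  0 f~>1 g~>2
  1 f~>0 g~>1
  ⟦path⟧₁ = ⟨0:2 1:1⟩
2) trace h;k:
  0 h~>2 k~>2
  1 h~>1 k~>1
  ⟦path⟧₂ = ⟨0:2 1:1⟩
Equal? equal; square commutes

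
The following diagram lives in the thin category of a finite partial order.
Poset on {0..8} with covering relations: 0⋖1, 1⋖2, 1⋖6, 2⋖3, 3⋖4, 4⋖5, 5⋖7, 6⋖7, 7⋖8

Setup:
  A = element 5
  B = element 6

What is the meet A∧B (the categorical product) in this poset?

Lower bounds of A=5 and B=6: {0,1}
  0 ⊑ 1
  1 ⊑ 1
glb = 1

Answer: A∧B = 1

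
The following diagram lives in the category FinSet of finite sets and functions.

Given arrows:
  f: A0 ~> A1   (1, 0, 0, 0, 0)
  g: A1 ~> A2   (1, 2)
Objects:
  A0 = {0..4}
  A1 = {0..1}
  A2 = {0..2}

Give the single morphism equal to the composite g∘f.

Answer: (2, 1, 1, 1, 1)

Work:
  0 f~>1 g~>2
  1 f~>0 g~>1
  2 f~>0 g~>1
  3 f~>0 g~>1
  4 f~>0 g~>1
composite: (2, 1, 1, 1, 1)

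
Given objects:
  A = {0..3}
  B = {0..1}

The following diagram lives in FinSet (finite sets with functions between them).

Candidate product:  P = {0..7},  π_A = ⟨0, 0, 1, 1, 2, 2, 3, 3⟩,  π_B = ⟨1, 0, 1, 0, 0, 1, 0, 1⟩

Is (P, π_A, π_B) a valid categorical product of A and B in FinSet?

Answer: VALID PRODUCT

Work:
|A|·|B| = 4·2 = 8;  |P| = 8
Check the pairing map k ↦ (π_A(k), π_B(k)):
  0 -> (0,1)
  1 -> (0,0)
  2 -> (1,1)
  3 -> (1,0)
  4 -> (2,0)
  5 -> (2,1)
  6 -> (3,0)
  7 -> (3,1)
distinct pairs in image: 8 / 8 needed
  → bijection onto A×B; projections well-typed.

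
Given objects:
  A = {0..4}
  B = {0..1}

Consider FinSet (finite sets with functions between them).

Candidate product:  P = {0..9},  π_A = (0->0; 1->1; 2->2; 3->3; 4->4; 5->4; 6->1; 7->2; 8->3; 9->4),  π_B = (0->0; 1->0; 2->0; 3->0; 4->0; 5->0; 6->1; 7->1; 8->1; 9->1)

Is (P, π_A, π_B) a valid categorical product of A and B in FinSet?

|A|·|B| = 5·2 = 10;  |P| = 10
Check the pairing map k ↦ (π_A(k), π_B(k)):
  0 -> (0,0)
  1 -> (1,0)
  2 -> (2,0)
  3 -> (3,0)
  4 -> (4,0)
  5 -> (4,0)  ✗ repeats pair of k=4
  6 -> (1,1)
  7 -> (2,1)
  8 -> (3,1)
  9 -> (4,1)
distinct pairs in image: 9 / 10 needed
  → (4,0) hit at k=4 and k=5

Answer: NOT A VALID PRODUCT — duplicate pair at indices 4,5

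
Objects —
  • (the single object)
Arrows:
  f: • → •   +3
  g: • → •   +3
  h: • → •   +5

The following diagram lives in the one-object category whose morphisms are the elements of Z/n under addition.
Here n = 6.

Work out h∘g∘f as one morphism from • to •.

  0 +3≡3 +3≡0 +5≡5  (mod 6)
⟦path⟧: +5

Answer: +5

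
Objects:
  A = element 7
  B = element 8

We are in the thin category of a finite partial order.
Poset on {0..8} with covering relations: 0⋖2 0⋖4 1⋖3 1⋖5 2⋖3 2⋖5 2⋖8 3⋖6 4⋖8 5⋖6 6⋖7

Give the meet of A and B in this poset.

Answer: A∧B = 2

Derivation:
Common predecessors of 7,8: {0,2}
  0 ≤ 2
  2 ≤ 2
glb = 2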